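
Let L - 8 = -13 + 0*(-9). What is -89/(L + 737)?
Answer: -89/732 ≈ -0.12158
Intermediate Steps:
L = -5 (L = 8 + (-13 + 0*(-9)) = 8 + (-13 + 0) = 8 - 13 = -5)
-89/(L + 737) = -89/(-5 + 737) = -89/732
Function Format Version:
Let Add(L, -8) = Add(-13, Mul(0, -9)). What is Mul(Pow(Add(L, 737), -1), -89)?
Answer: Rational(-89, 732) ≈ -0.12158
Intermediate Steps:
L = -5 (L = Add(8, Add(-13, Mul(0, -9))) = Add(8, Add(-13, 0)) = Add(8, -13) = -5)
Mul(Pow(Add(L, 737), -1), -89) = Mul(Pow(Add(-5, 737), -1), -89) = Mul(Pow(732, -1), -89) = Mul(Rational(1, 732), -89) = Rational(-89, 732)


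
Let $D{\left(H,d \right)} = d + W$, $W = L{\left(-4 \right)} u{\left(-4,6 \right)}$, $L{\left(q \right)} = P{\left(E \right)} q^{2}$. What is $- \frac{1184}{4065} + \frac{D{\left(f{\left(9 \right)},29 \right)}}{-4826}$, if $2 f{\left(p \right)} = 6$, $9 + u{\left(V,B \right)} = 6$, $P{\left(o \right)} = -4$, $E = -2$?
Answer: $- \frac{6612349}{19617690} \approx -0.33706$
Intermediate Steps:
$u{\left(V,B \right)} = -3$ ($u{\left(V,B \right)} = -9 + 6 = -3$)
$L{\left(q \right)} = - 4 q^{2}$
$W = 192$ ($W = - 4 \left(-4\right)^{2} \left(-3\right) = \left(-4\right) 16 \left(-3\right) = \left(-64\right) \left(-3\right) = 192$)
$f{\left(p \right)} = 3$ ($f{\left(p \right)} = \frac{1}{2} \cdot 6 = 3$)
$D{\left(H,d \right)} = 192 + d$ ($D{\left(H,d \right)} = d + 192 = 192 + d$)
$- \frac{1184}{4065} + \frac{D{\left(f{\left(9 \right)},29 \right)}}{-4826} = - \frac{1184}{4065} + \frac{192 + 29}{-4826} = \left(-1184\right) \frac{1}{4065} + 221 \left(- \frac{1}{4826}\right) = - \frac{1184}{4065} - \frac{221}{4826} = - \frac{6612349}{19617690}$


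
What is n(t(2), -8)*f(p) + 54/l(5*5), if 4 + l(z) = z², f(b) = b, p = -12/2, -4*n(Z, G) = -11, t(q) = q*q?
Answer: -755/46 ≈ -16.413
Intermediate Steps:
t(q) = q²
n(Z, G) = 11/4 (n(Z, G) = -¼*(-11) = 11/4)
p = -6 (p = -12*½ = -6)
l(z) = -4 + z²
n(t(2), -8)*f(p) + 54/l(5*5) = (11/4)*(-6) + 54/(-4 + (5*5)²) = -33/2 + 54/(-4 + 25²) = -33/2 + 54/(-4 + 625) = -33/2 + 54/621 = -33/2 + 54*(1/621) = -33/2 + 2/23 = -755/46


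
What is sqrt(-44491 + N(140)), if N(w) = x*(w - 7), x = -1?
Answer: 4*I*sqrt(2789) ≈ 211.24*I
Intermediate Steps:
N(w) = 7 - w (N(w) = -(w - 7) = -(-7 + w) = 7 - w)
sqrt(-44491 + N(140)) = sqrt(-44491 + (7 - 1*140)) = sqrt(-44491 + (7 - 140)) = sqrt(-44491 - 133) = sqrt(-44624) = 4*I*sqrt(2789)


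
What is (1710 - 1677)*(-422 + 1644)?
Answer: 40326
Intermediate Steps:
(1710 - 1677)*(-422 + 1644) = 33*1222 = 40326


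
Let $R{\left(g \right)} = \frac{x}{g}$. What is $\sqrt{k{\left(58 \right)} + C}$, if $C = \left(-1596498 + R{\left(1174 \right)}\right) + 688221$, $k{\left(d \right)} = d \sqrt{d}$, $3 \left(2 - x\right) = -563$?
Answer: $\frac{\sqrt{-11266705510050 + 719460072 \sqrt{58}}}{3522} \approx 952.8 i$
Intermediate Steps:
$x = \frac{569}{3}$ ($x = 2 - - \frac{563}{3} = 2 + \frac{563}{3} = \frac{569}{3} \approx 189.67$)
$k{\left(d \right)} = d^{\frac{3}{2}}$
$R{\left(g \right)} = \frac{569}{3 g}$
$C = - \frac{3198951025}{3522}$ ($C = \left(-1596498 + \frac{569}{3 \cdot 1174}\right) + 688221 = \left(-1596498 + \frac{569}{3} \cdot \frac{1}{1174}\right) + 688221 = \left(-1596498 + \frac{569}{3522}\right) + 688221 = - \frac{5622865387}{3522} + 688221 = - \frac{3198951025}{3522} \approx -9.0828 \cdot 10^{5}$)
$\sqrt{k{\left(58 \right)} + C} = \sqrt{58^{\frac{3}{2}} - \frac{3198951025}{3522}} = \sqrt{58 \sqrt{58} - \frac{3198951025}{3522}} = \sqrt{- \frac{3198951025}{3522} + 58 \sqrt{58}}$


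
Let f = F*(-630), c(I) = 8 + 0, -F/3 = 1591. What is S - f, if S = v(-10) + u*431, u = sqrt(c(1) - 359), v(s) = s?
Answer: -3007000 + 1293*I*sqrt(39) ≈ -3.007e+6 + 8074.8*I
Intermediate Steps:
F = -4773 (F = -3*1591 = -4773)
c(I) = 8
u = 3*I*sqrt(39) (u = sqrt(8 - 359) = sqrt(-351) = 3*I*sqrt(39) ≈ 18.735*I)
f = 3006990 (f = -4773*(-630) = 3006990)
S = -10 + 1293*I*sqrt(39) (S = -10 + (3*I*sqrt(39))*431 = -10 + 1293*I*sqrt(39) ≈ -10.0 + 8074.8*I)
S - f = (-10 + 1293*I*sqrt(39)) - 1*3006990 = (-10 + 1293*I*sqrt(39)) - 3006990 = -3007000 + 1293*I*sqrt(39)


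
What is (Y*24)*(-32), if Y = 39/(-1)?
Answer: 29952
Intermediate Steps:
Y = -39 (Y = 39*(-1) = -39)
(Y*24)*(-32) = -39*24*(-32) = -936*(-32) = 29952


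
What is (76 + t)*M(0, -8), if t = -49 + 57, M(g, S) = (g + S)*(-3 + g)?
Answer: 2016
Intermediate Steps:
M(g, S) = (-3 + g)*(S + g) (M(g, S) = (S + g)*(-3 + g) = (-3 + g)*(S + g))
t = 8
(76 + t)*M(0, -8) = (76 + 8)*(0² - 3*(-8) - 3*0 - 8*0) = 84*(0 + 24 + 0 + 0) = 84*24 = 2016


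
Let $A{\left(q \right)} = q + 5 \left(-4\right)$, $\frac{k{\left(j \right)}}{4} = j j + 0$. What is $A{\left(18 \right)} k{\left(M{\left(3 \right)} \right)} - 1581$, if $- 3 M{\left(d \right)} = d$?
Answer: $-1589$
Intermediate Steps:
$M{\left(d \right)} = - \frac{d}{3}$
$k{\left(j \right)} = 4 j^{2}$ ($k{\left(j \right)} = 4 \left(j j + 0\right) = 4 \left(j^{2} + 0\right) = 4 j^{2}$)
$A{\left(q \right)} = -20 + q$ ($A{\left(q \right)} = q - 20 = -20 + q$)
$A{\left(18 \right)} k{\left(M{\left(3 \right)} \right)} - 1581 = \left(-20 + 18\right) 4 \left(\left(- \frac{1}{3}\right) 3\right)^{2} - 1581 = - 2 \cdot 4 \left(-1\right)^{2} - 1581 = - 2 \cdot 4 \cdot 1 - 1581 = \left(-2\right) 4 - 1581 = -8 - 1581 = -1589$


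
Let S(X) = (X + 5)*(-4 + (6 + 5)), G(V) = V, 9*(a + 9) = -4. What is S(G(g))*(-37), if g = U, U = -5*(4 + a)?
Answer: -75110/9 ≈ -8345.6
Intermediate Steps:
a = -85/9 (a = -9 + (⅑)*(-4) = -9 - 4/9 = -85/9 ≈ -9.4444)
U = 245/9 (U = -5*(4 - 85/9) = -5*(-49/9) = 245/9 ≈ 27.222)
g = 245/9 ≈ 27.222
S(X) = 35 + 7*X (S(X) = (5 + X)*(-4 + 11) = (5 + X)*7 = 35 + 7*X)
S(G(g))*(-37) = (35 + 7*(245/9))*(-37) = (35 + 1715/9)*(-37) = (2030/9)*(-37) = -75110/9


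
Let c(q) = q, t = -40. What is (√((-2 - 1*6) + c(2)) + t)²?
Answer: (40 - I*√6)² ≈ 1594.0 - 195.96*I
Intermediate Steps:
(√((-2 - 1*6) + c(2)) + t)² = (√((-2 - 1*6) + 2) - 40)² = (√((-2 - 6) + 2) - 40)² = (√(-8 + 2) - 40)² = (√(-6) - 40)² = (I*√6 - 40)² = (-40 + I*√6)²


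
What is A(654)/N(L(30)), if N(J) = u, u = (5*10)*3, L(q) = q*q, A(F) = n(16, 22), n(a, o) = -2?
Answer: -1/75 ≈ -0.013333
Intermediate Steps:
A(F) = -2
L(q) = q²
u = 150 (u = 50*3 = 150)
N(J) = 150
A(654)/N(L(30)) = -2/150 = -2*1/150 = -1/75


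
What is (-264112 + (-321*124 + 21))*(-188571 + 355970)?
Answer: -50871719105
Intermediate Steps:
(-264112 + (-321*124 + 21))*(-188571 + 355970) = (-264112 + (-39804 + 21))*167399 = (-264112 - 39783)*167399 = -303895*167399 = -50871719105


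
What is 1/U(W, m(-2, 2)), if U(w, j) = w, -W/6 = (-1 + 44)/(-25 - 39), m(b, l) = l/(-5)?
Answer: 32/129 ≈ 0.24806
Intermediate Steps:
m(b, l) = -l/5 (m(b, l) = l*(-⅕) = -l/5)
W = 129/32 (W = -6*(-1 + 44)/(-25 - 39) = -258/(-64) = -258*(-1)/64 = -6*(-43/64) = 129/32 ≈ 4.0313)
1/U(W, m(-2, 2)) = 1/(129/32) = 32/129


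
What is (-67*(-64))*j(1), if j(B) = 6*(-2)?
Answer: -51456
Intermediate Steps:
j(B) = -12
(-67*(-64))*j(1) = -67*(-64)*(-12) = 4288*(-12) = -51456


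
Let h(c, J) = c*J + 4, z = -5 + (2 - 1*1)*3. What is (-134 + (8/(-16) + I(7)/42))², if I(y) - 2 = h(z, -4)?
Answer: 648025/36 ≈ 18001.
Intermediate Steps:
z = -2 (z = -5 + (2 - 1)*3 = -5 + 1*3 = -5 + 3 = -2)
h(c, J) = 4 + J*c (h(c, J) = J*c + 4 = 4 + J*c)
I(y) = 14 (I(y) = 2 + (4 - 4*(-2)) = 2 + (4 + 8) = 2 + 12 = 14)
(-134 + (8/(-16) + I(7)/42))² = (-134 + (8/(-16) + 14/42))² = (-134 + (8*(-1/16) + 14*(1/42)))² = (-134 + (-½ + ⅓))² = (-134 - ⅙)² = (-805/6)² = 648025/36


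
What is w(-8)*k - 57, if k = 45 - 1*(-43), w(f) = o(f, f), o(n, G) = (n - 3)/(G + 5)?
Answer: 797/3 ≈ 265.67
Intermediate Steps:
o(n, G) = (-3 + n)/(5 + G)
w(f) = (-3 + f)/(5 + f)
k = 88 (k = 45 + 43 = 88)
w(-8)*k - 57 = ((-3 - 8)/(5 - 8))*88 - 57 = (-11/(-3))*88 - 57 = -⅓*(-11)*88 - 57 = (11/3)*88 - 57 = 968/3 - 57 = 797/3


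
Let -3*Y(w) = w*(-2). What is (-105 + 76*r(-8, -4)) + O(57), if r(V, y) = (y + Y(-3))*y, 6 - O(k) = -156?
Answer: 1881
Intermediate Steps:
O(k) = 162 (O(k) = 6 - 1*(-156) = 6 + 156 = 162)
Y(w) = 2*w/3 (Y(w) = -w*(-2)/3 = -(-2)*w/3 = 2*w/3)
r(V, y) = y*(-2 + y) (r(V, y) = (y + (2/3)*(-3))*y = (y - 2)*y = (-2 + y)*y = y*(-2 + y))
(-105 + 76*r(-8, -4)) + O(57) = (-105 + 76*(-4*(-2 - 4))) + 162 = (-105 + 76*(-4*(-6))) + 162 = (-105 + 76*24) + 162 = (-105 + 1824) + 162 = 1719 + 162 = 1881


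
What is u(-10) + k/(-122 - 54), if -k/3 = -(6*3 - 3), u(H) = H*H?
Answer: 17555/176 ≈ 99.744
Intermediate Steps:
u(H) = H²
k = 45 (k = -(-3)*(6*3 - 3) = -(-3)*(18 - 3) = -(-3)*15 = -3*(-15) = 45)
u(-10) + k/(-122 - 54) = (-10)² + 45/(-122 - 54) = 100 + 45/(-176) = 100 + 45*(-1/176) = 100 - 45/176 = 17555/176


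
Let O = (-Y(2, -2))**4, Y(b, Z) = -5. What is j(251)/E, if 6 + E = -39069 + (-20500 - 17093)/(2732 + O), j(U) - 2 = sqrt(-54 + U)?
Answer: -373/7289576 - 373*sqrt(197)/14579152 ≈ -0.00041026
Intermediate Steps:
j(U) = 2 + sqrt(-54 + U)
O = 625 (O = (-1*(-5))**4 = 5**4 = 625)
E = -14579152/373 (E = -6 + (-39069 + (-20500 - 17093)/(2732 + 625)) = -6 + (-39069 - 37593/3357) = -6 + (-39069 - 37593*1/3357) = -6 + (-39069 - 4177/373) = -6 - 14576914/373 = -14579152/373 ≈ -39086.)
j(251)/E = (2 + sqrt(-54 + 251))/(-14579152/373) = (2 + sqrt(197))*(-373/14579152) = -373/7289576 - 373*sqrt(197)/14579152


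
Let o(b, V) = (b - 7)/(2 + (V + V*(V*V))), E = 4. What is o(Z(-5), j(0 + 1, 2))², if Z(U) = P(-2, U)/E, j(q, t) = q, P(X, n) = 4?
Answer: 9/4 ≈ 2.2500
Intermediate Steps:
Z(U) = 1 (Z(U) = 4/4 = 4*(¼) = 1)
o(b, V) = (-7 + b)/(2 + V + V³) (o(b, V) = (-7 + b)/(2 + (V + V*V²)) = (-7 + b)/(2 + (V + V³)) = (-7 + b)/(2 + V + V³))
o(Z(-5), j(0 + 1, 2))² = ((-7 + 1)/(2 + (0 + 1) + (0 + 1)³))² = (-6/(2 + 1 + 1³))² = (-6/(2 + 1 + 1))² = (-6/4)² = ((¼)*(-6))² = (-3/2)² = 9/4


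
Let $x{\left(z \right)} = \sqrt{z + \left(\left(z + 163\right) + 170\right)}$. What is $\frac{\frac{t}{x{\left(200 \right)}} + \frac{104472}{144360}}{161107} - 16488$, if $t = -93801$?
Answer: $- \frac{5325946091629}{323019535} - \frac{93801 \sqrt{733}}{118091431} \approx -16488.0$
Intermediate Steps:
$x{\left(z \right)} = \sqrt{333 + 2 z}$ ($x{\left(z \right)} = \sqrt{z + \left(\left(163 + z\right) + 170\right)} = \sqrt{z + \left(333 + z\right)} = \sqrt{333 + 2 z}$)
$\frac{\frac{t}{x{\left(200 \right)}} + \frac{104472}{144360}}{161107} - 16488 = \frac{- \frac{93801}{\sqrt{333 + 2 \cdot 200}} + \frac{104472}{144360}}{161107} - 16488 = \left(- \frac{93801}{\sqrt{333 + 400}} + 104472 \cdot \frac{1}{144360}\right) \frac{1}{161107} - 16488 = \left(- \frac{93801}{\sqrt{733}} + \frac{1451}{2005}\right) \frac{1}{161107} - 16488 = \left(- 93801 \frac{\sqrt{733}}{733} + \frac{1451}{2005}\right) \frac{1}{161107} - 16488 = \left(- \frac{93801 \sqrt{733}}{733} + \frac{1451}{2005}\right) \frac{1}{161107} - 16488 = \left(\frac{1451}{2005} - \frac{93801 \sqrt{733}}{733}\right) \frac{1}{161107} - 16488 = \left(\frac{1451}{323019535} - \frac{93801 \sqrt{733}}{118091431}\right) - 16488 = - \frac{5325946091629}{323019535} - \frac{93801 \sqrt{733}}{118091431}$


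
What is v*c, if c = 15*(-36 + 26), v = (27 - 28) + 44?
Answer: -6450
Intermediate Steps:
v = 43 (v = -1 + 44 = 43)
c = -150 (c = 15*(-10) = -150)
v*c = 43*(-150) = -6450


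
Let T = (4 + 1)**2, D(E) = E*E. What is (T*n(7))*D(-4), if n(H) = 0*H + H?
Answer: 2800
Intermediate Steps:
D(E) = E**2
T = 25 (T = 5**2 = 25)
n(H) = H (n(H) = 0 + H = H)
(T*n(7))*D(-4) = (25*7)*(-4)**2 = 175*16 = 2800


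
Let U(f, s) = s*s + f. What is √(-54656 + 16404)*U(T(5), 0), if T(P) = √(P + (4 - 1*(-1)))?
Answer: 2*I*√95630 ≈ 618.48*I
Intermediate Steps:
T(P) = √(5 + P) (T(P) = √(P + (4 + 1)) = √(P + 5) = √(5 + P))
U(f, s) = f + s² (U(f, s) = s² + f = f + s²)
√(-54656 + 16404)*U(T(5), 0) = √(-54656 + 16404)*(√(5 + 5) + 0²) = √(-38252)*(√10 + 0) = (2*I*√9563)*√10 = 2*I*√95630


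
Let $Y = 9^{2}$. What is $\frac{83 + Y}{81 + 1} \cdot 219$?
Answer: $438$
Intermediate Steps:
$Y = 81$
$\frac{83 + Y}{81 + 1} \cdot 219 = \frac{83 + 81}{81 + 1} \cdot 219 = \frac{164}{82} \cdot 219 = 164 \cdot \frac{1}{82} \cdot 219 = 2 \cdot 219 = 438$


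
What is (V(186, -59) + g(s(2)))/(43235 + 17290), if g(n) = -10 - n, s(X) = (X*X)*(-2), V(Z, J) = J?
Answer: -61/60525 ≈ -0.0010078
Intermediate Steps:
s(X) = -2*X**2 (s(X) = X**2*(-2) = -2*X**2)
(V(186, -59) + g(s(2)))/(43235 + 17290) = (-59 + (-10 - (-2)*2**2))/(43235 + 17290) = (-59 + (-10 - (-2)*4))/60525 = (-59 + (-10 - 1*(-8)))*(1/60525) = (-59 + (-10 + 8))*(1/60525) = (-59 - 2)*(1/60525) = -61*1/60525 = -61/60525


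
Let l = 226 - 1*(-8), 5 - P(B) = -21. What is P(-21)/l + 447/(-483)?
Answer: -1180/1449 ≈ -0.81435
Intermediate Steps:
P(B) = 26 (P(B) = 5 - 1*(-21) = 5 + 21 = 26)
l = 234 (l = 226 + 8 = 234)
P(-21)/l + 447/(-483) = 26/234 + 447/(-483) = 26*(1/234) + 447*(-1/483) = ⅑ - 149/161 = -1180/1449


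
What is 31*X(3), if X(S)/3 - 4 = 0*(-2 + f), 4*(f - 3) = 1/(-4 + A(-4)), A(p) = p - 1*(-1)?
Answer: 372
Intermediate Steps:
A(p) = 1 + p (A(p) = p + 1 = 1 + p)
f = 83/28 (f = 3 + 1/(4*(-4 + (1 - 4))) = 3 + 1/(4*(-4 - 3)) = 3 + (¼)/(-7) = 3 + (¼)*(-⅐) = 3 - 1/28 = 83/28 ≈ 2.9643)
X(S) = 12 (X(S) = 12 + 3*(0*(-2 + 83/28)) = 12 + 3*(0*(27/28)) = 12 + 3*0 = 12 + 0 = 12)
31*X(3) = 31*12 = 372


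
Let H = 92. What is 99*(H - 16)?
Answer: 7524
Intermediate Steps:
99*(H - 16) = 99*(92 - 16) = 99*76 = 7524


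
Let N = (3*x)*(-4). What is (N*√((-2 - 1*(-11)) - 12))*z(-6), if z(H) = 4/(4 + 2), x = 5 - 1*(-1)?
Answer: -48*I*√3 ≈ -83.138*I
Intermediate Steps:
x = 6 (x = 5 + 1 = 6)
z(H) = ⅔ (z(H) = 4/6 = 4*(⅙) = ⅔)
N = -72 (N = (3*6)*(-4) = 18*(-4) = -72)
(N*√((-2 - 1*(-11)) - 12))*z(-6) = -72*√((-2 - 1*(-11)) - 12)*(⅔) = -72*√((-2 + 11) - 12)*(⅔) = -72*√(9 - 12)*(⅔) = -72*I*√3*(⅔) = -48*I*√3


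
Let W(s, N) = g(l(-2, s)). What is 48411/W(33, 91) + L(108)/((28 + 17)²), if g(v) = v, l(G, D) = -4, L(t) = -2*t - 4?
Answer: -19606631/1620 ≈ -12103.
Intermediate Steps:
L(t) = -4 - 2*t
W(s, N) = -4
48411/W(33, 91) + L(108)/((28 + 17)²) = 48411/(-4) + (-4 - 2*108)/((28 + 17)²) = 48411*(-¼) + (-4 - 216)/(45²) = -48411/4 - 220/2025 = -48411/4 - 220*1/2025 = -48411/4 - 44/405 = -19606631/1620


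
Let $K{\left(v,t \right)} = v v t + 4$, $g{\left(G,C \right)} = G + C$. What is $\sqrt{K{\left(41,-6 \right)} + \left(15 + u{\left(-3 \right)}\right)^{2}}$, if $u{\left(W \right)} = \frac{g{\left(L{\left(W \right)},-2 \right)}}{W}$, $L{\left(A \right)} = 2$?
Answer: $i \sqrt{9857} \approx 99.282 i$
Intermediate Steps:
$g{\left(G,C \right)} = C + G$
$u{\left(W \right)} = 0$ ($u{\left(W \right)} = \frac{-2 + 2}{W} = \frac{0}{W} = 0$)
$K{\left(v,t \right)} = 4 + t v^{2}$ ($K{\left(v,t \right)} = v^{2} t + 4 = t v^{2} + 4 = 4 + t v^{2}$)
$\sqrt{K{\left(41,-6 \right)} + \left(15 + u{\left(-3 \right)}\right)^{2}} = \sqrt{\left(4 - 6 \cdot 41^{2}\right) + \left(15 + 0\right)^{2}} = \sqrt{\left(4 - 10086\right) + 15^{2}} = \sqrt{\left(4 - 10086\right) + 225} = \sqrt{-10082 + 225} = \sqrt{-9857} = i \sqrt{9857}$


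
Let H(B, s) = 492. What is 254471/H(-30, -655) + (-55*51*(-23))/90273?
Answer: 7667867321/14804772 ≈ 517.93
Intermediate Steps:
254471/H(-30, -655) + (-55*51*(-23))/90273 = 254471/492 + (-55*51*(-23))/90273 = 254471*(1/492) - 2805*(-23)*(1/90273) = 254471/492 + 64515*(1/90273) = 254471/492 + 21505/30091 = 7667867321/14804772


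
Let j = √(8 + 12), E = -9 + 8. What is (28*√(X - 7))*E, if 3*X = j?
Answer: -28*I*√(63 - 6*√5)/3 ≈ -65.721*I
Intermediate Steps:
E = -1
j = 2*√5 (j = √20 = 2*√5 ≈ 4.4721)
X = 2*√5/3 (X = (2*√5)/3 = 2*√5/3 ≈ 1.4907)
(28*√(X - 7))*E = (28*√(2*√5/3 - 7))*(-1) = (28*√(-7 + 2*√5/3))*(-1) = -28*√(-7 + 2*√5/3)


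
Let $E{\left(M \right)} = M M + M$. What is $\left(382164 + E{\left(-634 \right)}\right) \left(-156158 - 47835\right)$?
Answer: $-159825659598$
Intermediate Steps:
$E{\left(M \right)} = M + M^{2}$ ($E{\left(M \right)} = M^{2} + M = M + M^{2}$)
$\left(382164 + E{\left(-634 \right)}\right) \left(-156158 - 47835\right) = \left(382164 - 634 \left(1 - 634\right)\right) \left(-156158 - 47835\right) = \left(382164 - -401322\right) \left(-203993\right) = \left(382164 + 401322\right) \left(-203993\right) = 783486 \left(-203993\right) = -159825659598$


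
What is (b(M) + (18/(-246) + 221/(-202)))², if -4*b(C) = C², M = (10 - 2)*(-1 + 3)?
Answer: 291292281225/68591524 ≈ 4246.8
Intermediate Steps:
M = 16 (M = 8*2 = 16)
b(C) = -C²/4
(b(M) + (18/(-246) + 221/(-202)))² = (-¼*16² + (18/(-246) + 221/(-202)))² = (-¼*256 + (18*(-1/246) + 221*(-1/202)))² = (-64 + (-3/41 - 221/202))² = (-64 - 9667/8282)² = (-539715/8282)² = 291292281225/68591524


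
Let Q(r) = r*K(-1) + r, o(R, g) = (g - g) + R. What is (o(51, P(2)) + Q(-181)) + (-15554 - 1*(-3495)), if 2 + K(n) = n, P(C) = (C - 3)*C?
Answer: -11646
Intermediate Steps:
P(C) = C*(-3 + C) (P(C) = (-3 + C)*C = C*(-3 + C))
K(n) = -2 + n
o(R, g) = R (o(R, g) = 0 + R = R)
Q(r) = -2*r (Q(r) = r*(-2 - 1) + r = r*(-3) + r = -3*r + r = -2*r)
(o(51, P(2)) + Q(-181)) + (-15554 - 1*(-3495)) = (51 - 2*(-181)) + (-15554 - 1*(-3495)) = (51 + 362) + (-15554 + 3495) = 413 - 12059 = -11646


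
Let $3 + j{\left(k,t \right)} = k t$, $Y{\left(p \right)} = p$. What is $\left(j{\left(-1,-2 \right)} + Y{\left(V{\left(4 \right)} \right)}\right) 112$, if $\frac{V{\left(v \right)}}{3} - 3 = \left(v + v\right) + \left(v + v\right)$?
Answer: $6272$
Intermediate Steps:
$V{\left(v \right)} = 9 + 12 v$ ($V{\left(v \right)} = 9 + 3 \left(\left(v + v\right) + \left(v + v\right)\right) = 9 + 3 \left(2 v + 2 v\right) = 9 + 3 \cdot 4 v = 9 + 12 v$)
$j{\left(k,t \right)} = -3 + k t$
$\left(j{\left(-1,-2 \right)} + Y{\left(V{\left(4 \right)} \right)}\right) 112 = \left(\left(-3 - -2\right) + \left(9 + 12 \cdot 4\right)\right) 112 = \left(\left(-3 + 2\right) + \left(9 + 48\right)\right) 112 = \left(-1 + 57\right) 112 = 56 \cdot 112 = 6272$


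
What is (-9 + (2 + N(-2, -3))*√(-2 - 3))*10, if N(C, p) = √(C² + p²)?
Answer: -90 + 10*I*√5*(2 + √13) ≈ -90.0 + 125.34*I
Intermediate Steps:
(-9 + (2 + N(-2, -3))*√(-2 - 3))*10 = (-9 + (2 + √((-2)² + (-3)²))*√(-2 - 3))*10 = (-9 + (2 + √(4 + 9))*√(-5))*10 = (-9 + (2 + √13)*(I*√5))*10 = (-9 + I*√5*(2 + √13))*10 = -90 + 10*I*√5*(2 + √13)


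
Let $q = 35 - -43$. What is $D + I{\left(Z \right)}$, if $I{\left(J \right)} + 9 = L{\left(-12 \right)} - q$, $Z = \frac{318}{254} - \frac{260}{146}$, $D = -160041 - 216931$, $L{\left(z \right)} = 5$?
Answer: $-377054$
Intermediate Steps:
$q = 78$ ($q = 35 + 43 = 78$)
$D = -376972$
$Z = - \frac{4903}{9271}$ ($Z = 318 \cdot \frac{1}{254} - \frac{130}{73} = \frac{159}{127} - \frac{130}{73} = - \frac{4903}{9271} \approx -0.52885$)
$I{\left(J \right)} = -82$ ($I{\left(J \right)} = -9 + \left(5 - 78\right) = -9 - 73 = -82$)
$D + I{\left(Z \right)} = -376972 - 82 = -377054$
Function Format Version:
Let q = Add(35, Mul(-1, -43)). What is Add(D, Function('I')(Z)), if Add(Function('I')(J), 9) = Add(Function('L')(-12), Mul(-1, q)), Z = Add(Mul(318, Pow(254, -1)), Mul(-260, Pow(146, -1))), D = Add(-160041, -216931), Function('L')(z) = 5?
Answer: -377054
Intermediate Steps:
q = 78 (q = Add(35, 43) = 78)
D = -376972
Z = Rational(-4903, 9271) (Z = Add(Mul(318, Rational(1, 254)), Mul(-260, Rational(1, 146))) = Add(Rational(159, 127), Rational(-130, 73)) = Rational(-4903, 9271) ≈ -0.52885)
Function('I')(J) = -82 (Function('I')(J) = Add(-9, Add(5, Mul(-1, 78))) = Add(-9, Add(5, -78)) = Add(-9, -73) = -82)
Add(D, Function('I')(Z)) = Add(-376972, -82) = -377054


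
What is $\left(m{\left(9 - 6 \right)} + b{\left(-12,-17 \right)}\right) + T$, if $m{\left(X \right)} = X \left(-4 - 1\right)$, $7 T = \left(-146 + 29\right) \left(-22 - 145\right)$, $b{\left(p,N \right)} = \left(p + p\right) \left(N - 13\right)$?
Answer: $\frac{24474}{7} \approx 3496.3$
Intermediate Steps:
$b{\left(p,N \right)} = 2 p \left(-13 + N\right)$
$T = \frac{19539}{7}$ ($T = \frac{\left(-146 + 29\right) \left(-22 - 145\right)}{7} = \frac{\left(-117\right) \left(-167\right)}{7} = \frac{1}{7} \cdot 19539 = \frac{19539}{7} \approx 2791.3$)
$m{\left(X \right)} = - 5 X$ ($m{\left(X \right)} = X \left(-5\right) = - 5 X$)
$\left(m{\left(9 - 6 \right)} + b{\left(-12,-17 \right)}\right) + T = \left(- 5 \left(9 - 6\right) + 2 \left(-12\right) \left(-13 - 17\right)\right) + \frac{19539}{7} = \left(- 5 \left(9 - 6\right) + 2 \left(-12\right) \left(-30\right)\right) + \frac{19539}{7} = \left(\left(-5\right) 3 + 720\right) + \frac{19539}{7} = \left(-15 + 720\right) + \frac{19539}{7} = 705 + \frac{19539}{7} = \frac{24474}{7}$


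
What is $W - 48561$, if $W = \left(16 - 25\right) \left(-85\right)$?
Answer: $-47796$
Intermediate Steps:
$W = 765$ ($W = \left(-9\right) \left(-85\right) = 765$)
$W - 48561 = 765 - 48561 = -47796$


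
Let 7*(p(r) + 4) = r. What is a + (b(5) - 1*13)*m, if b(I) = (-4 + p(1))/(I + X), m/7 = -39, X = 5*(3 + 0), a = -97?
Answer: 14237/4 ≈ 3559.3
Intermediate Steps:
p(r) = -4 + r/7
X = 15 (X = 5*3 = 15)
m = -273 (m = 7*(-39) = -273)
b(I) = -55/(7*(15 + I)) (b(I) = (-4 + (-4 + (⅐)*1))/(I + 15) = (-4 + (-4 + ⅐))/(15 + I) = (-4 - 27/7)/(15 + I) = -55/(7*(15 + I)))
a + (b(5) - 1*13)*m = -97 + (-55/(105 + 7*5) - 1*13)*(-273) = -97 + (-55/(105 + 35) - 13)*(-273) = -97 + (-55/140 - 13)*(-273) = -97 + (-55*1/140 - 13)*(-273) = -97 + (-11/28 - 13)*(-273) = -97 - 375/28*(-273) = -97 + 14625/4 = 14237/4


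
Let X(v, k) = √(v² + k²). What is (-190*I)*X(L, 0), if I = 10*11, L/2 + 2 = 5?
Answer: -125400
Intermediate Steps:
L = 6 (L = -4 + 2*5 = -4 + 10 = 6)
X(v, k) = √(k² + v²)
I = 110
(-190*I)*X(L, 0) = (-190*110)*√(0² + 6²) = -20900*√(0 + 36) = -20900*√36 = -20900*6 = -125400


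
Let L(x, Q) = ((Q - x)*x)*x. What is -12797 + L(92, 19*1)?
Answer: -630669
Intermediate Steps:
L(x, Q) = x**2*(Q - x) (L(x, Q) = (x*(Q - x))*x = x**2*(Q - x))
-12797 + L(92, 19*1) = -12797 + 92**2*(19*1 - 1*92) = -12797 + 8464*(19 - 92) = -12797 + 8464*(-73) = -12797 - 617872 = -630669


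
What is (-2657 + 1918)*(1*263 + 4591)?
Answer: -3587106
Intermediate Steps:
(-2657 + 1918)*(1*263 + 4591) = -739*(263 + 4591) = -739*4854 = -3587106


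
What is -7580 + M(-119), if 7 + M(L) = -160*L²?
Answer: -2273347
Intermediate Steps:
M(L) = -7 - 160*L²
-7580 + M(-119) = -7580 + (-7 - 160*(-119)²) = -7580 + (-7 - 160*14161) = -7580 + (-7 - 2265760) = -7580 - 2265767 = -2273347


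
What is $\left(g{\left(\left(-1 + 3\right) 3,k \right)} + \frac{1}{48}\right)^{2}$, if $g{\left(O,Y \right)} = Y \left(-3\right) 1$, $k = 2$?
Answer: $\frac{82369}{2304} \approx 35.75$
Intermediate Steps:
$g{\left(O,Y \right)} = - 3 Y$ ($g{\left(O,Y \right)} = - 3 Y 1 = - 3 Y$)
$\left(g{\left(\left(-1 + 3\right) 3,k \right)} + \frac{1}{48}\right)^{2} = \left(\left(-3\right) 2 + \frac{1}{48}\right)^{2} = \left(-6 + \frac{1}{48}\right)^{2} = \left(- \frac{287}{48}\right)^{2} = \frac{82369}{2304}$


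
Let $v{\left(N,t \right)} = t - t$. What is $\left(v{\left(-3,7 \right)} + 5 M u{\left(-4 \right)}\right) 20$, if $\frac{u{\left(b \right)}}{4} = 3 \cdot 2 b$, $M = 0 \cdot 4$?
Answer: $0$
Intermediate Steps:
$M = 0$
$u{\left(b \right)} = 24 b$ ($u{\left(b \right)} = 4 \cdot 3 \cdot 2 b = 4 \cdot 6 b = 24 b$)
$v{\left(N,t \right)} = 0$
$\left(v{\left(-3,7 \right)} + 5 M u{\left(-4 \right)}\right) 20 = \left(0 + 5 \cdot 0 \cdot 24 \left(-4\right)\right) 20 = \left(0 + 0 \left(-96\right)\right) 20 = \left(0 + 0\right) 20 = 0 \cdot 20 = 0$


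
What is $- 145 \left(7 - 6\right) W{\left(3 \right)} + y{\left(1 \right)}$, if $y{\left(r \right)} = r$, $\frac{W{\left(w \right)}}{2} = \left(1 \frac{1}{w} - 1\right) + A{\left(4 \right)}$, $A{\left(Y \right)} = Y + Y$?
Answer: $- \frac{6377}{3} \approx -2125.7$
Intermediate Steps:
$A{\left(Y \right)} = 2 Y$
$W{\left(w \right)} = 14 + \frac{2}{w}$ ($W{\left(w \right)} = 2 \left(\left(1 \frac{1}{w} - 1\right) + 2 \cdot 4\right) = 2 \left(\left(\frac{1}{w} - 1\right) + 8\right) = 2 \left(\left(-1 + \frac{1}{w}\right) + 8\right) = 2 \left(7 + \frac{1}{w}\right) = 14 + \frac{2}{w}$)
$- 145 \left(7 - 6\right) W{\left(3 \right)} + y{\left(1 \right)} = - 145 \left(7 - 6\right) \left(14 + \frac{2}{3}\right) + 1 = - 145 \cdot 1 \left(14 + 2 \cdot \frac{1}{3}\right) + 1 = - 145 \cdot 1 \left(14 + \frac{2}{3}\right) + 1 = - 145 \cdot 1 \cdot \frac{44}{3} + 1 = \left(-145\right) \frac{44}{3} + 1 = - \frac{6380}{3} + 1 = - \frac{6377}{3}$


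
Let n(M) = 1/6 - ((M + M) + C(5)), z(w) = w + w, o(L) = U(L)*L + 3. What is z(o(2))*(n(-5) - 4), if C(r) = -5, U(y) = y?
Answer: 469/3 ≈ 156.33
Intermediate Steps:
o(L) = 3 + L² (o(L) = L*L + 3 = L² + 3 = 3 + L²)
z(w) = 2*w
n(M) = 31/6 - 2*M (n(M) = 1/6 - ((M + M) - 5) = 1*(⅙) - (2*M - 5) = ⅙ - (-5 + 2*M) = ⅙ + (5 - 2*M) = 31/6 - 2*M)
z(o(2))*(n(-5) - 4) = (2*(3 + 2²))*((31/6 - 2*(-5)) - 4) = (2*(3 + 4))*((31/6 + 10) - 4) = (2*7)*(91/6 - 4) = 14*(67/6) = 469/3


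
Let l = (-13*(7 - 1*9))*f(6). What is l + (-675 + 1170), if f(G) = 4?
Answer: 599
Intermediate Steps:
l = 104 (l = -13*(7 - 1*9)*4 = -13*(7 - 9)*4 = -13*(-2)*4 = 26*4 = 104)
l + (-675 + 1170) = 104 + (-675 + 1170) = 104 + 495 = 599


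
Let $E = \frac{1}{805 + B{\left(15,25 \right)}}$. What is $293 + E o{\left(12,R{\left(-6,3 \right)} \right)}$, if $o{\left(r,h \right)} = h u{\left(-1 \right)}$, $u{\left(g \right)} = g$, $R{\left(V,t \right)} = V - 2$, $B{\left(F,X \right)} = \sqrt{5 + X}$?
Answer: $\frac{37973795}{129599} - \frac{8 \sqrt{30}}{647995} \approx 293.01$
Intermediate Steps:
$R{\left(V,t \right)} = -2 + V$
$E = \frac{1}{805 + \sqrt{30}}$ ($E = \frac{1}{805 + \sqrt{5 + 25}} = \frac{1}{805 + \sqrt{30}} \approx 0.0012338$)
$o{\left(r,h \right)} = - h$ ($o{\left(r,h \right)} = h \left(-1\right) = - h$)
$293 + E o{\left(12,R{\left(-6,3 \right)} \right)} = 293 + \left(\frac{161}{129599} - \frac{\sqrt{30}}{647995}\right) \left(- (-2 - 6)\right) = 293 + \left(\frac{161}{129599} - \frac{\sqrt{30}}{647995}\right) \left(\left(-1\right) \left(-8\right)\right) = 293 + \left(\frac{161}{129599} - \frac{\sqrt{30}}{647995}\right) 8 = 293 + \left(\frac{1288}{129599} - \frac{8 \sqrt{30}}{647995}\right) = \frac{37973795}{129599} - \frac{8 \sqrt{30}}{647995}$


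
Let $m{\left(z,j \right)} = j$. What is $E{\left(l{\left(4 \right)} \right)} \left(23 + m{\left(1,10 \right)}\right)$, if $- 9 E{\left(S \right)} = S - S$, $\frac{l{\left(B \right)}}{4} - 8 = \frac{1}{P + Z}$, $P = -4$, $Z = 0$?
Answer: $0$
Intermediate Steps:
$l{\left(B \right)} = 31$ ($l{\left(B \right)} = 32 + \frac{4}{-4 + 0} = 32 + \frac{4}{-4} = 32 + 4 \left(- \frac{1}{4}\right) = 32 - 1 = 31$)
$E{\left(S \right)} = 0$ ($E{\left(S \right)} = - \frac{S - S}{9} = \left(- \frac{1}{9}\right) 0 = 0$)
$E{\left(l{\left(4 \right)} \right)} \left(23 + m{\left(1,10 \right)}\right) = 0 \left(23 + 10\right) = 0 \cdot 33 = 0$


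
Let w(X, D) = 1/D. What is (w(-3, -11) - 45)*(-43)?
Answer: 21328/11 ≈ 1938.9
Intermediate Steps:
(w(-3, -11) - 45)*(-43) = (1/(-11) - 45)*(-43) = (-1/11 - 45)*(-43) = -496/11*(-43) = 21328/11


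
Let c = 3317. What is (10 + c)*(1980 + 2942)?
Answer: 16375494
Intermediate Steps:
(10 + c)*(1980 + 2942) = (10 + 3317)*(1980 + 2942) = 3327*4922 = 16375494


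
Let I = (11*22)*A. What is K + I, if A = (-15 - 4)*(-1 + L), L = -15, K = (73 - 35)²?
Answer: 75012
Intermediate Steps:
K = 1444 (K = 38² = 1444)
A = 304 (A = (-15 - 4)*(-1 - 15) = -19*(-16) = 304)
I = 73568 (I = (11*22)*304 = 242*304 = 73568)
K + I = 1444 + 73568 = 75012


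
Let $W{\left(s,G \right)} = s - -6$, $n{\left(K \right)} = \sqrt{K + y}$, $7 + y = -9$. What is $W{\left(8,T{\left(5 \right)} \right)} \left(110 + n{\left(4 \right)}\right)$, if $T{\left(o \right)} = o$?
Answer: $1540 + 28 i \sqrt{3} \approx 1540.0 + 48.497 i$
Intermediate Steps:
$y = -16$ ($y = -7 - 9 = -16$)
$n{\left(K \right)} = \sqrt{-16 + K}$ ($n{\left(K \right)} = \sqrt{K - 16} = \sqrt{-16 + K}$)
$W{\left(s,G \right)} = 6 + s$ ($W{\left(s,G \right)} = s + 6 = 6 + s$)
$W{\left(8,T{\left(5 \right)} \right)} \left(110 + n{\left(4 \right)}\right) = \left(6 + 8\right) \left(110 + \sqrt{-16 + 4}\right) = 14 \left(110 + \sqrt{-12}\right) = 14 \left(110 + 2 i \sqrt{3}\right) = 1540 + 28 i \sqrt{3}$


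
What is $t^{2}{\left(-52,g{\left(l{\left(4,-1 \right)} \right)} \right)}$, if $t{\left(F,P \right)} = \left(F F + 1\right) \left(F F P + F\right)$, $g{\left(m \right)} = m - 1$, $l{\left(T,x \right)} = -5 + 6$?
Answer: $19785235600$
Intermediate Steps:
$l{\left(T,x \right)} = 1$
$g{\left(m \right)} = -1 + m$
$t{\left(F,P \right)} = \left(1 + F^{2}\right) \left(F + P F^{2}\right)$ ($t{\left(F,P \right)} = \left(F^{2} + 1\right) \left(F^{2} P + F\right) = \left(1 + F^{2}\right) \left(P F^{2} + F\right) = \left(1 + F^{2}\right) \left(F + P F^{2}\right)$)
$t^{2}{\left(-52,g{\left(l{\left(4,-1 \right)} \right)} \right)} = \left(- 52 \left(1 + \left(-52\right)^{2} - 52 \left(-1 + 1\right) + \left(-1 + 1\right) \left(-52\right)^{3}\right)\right)^{2} = \left(- 52 \left(1 + 2704 - 0 + 0 \left(-140608\right)\right)\right)^{2} = \left(- 52 \left(1 + 2704 + 0 + 0\right)\right)^{2} = \left(\left(-52\right) 2705\right)^{2} = \left(-140660\right)^{2} = 19785235600$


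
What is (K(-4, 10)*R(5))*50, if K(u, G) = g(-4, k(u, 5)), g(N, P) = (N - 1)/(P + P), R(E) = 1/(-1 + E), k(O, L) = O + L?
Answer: -125/4 ≈ -31.250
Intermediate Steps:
k(O, L) = L + O
g(N, P) = (-1 + N)/(2*P) (g(N, P) = (-1 + N)/((2*P)) = (-1 + N)*(1/(2*P)) = (-1 + N)/(2*P))
K(u, G) = -5/(2*(5 + u)) (K(u, G) = (-1 - 4)/(2*(5 + u)) = (½)*(-5)/(5 + u) = -5/(2*(5 + u)))
(K(-4, 10)*R(5))*50 = ((-5/(10 + 2*(-4)))/(-1 + 5))*50 = (-5/(10 - 8)/4)*50 = (-5/2*(¼))*50 = (-5*½*(¼))*50 = -5/2*¼*50 = -5/8*50 = -125/4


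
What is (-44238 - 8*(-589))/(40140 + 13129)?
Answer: -39526/53269 ≈ -0.74201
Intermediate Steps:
(-44238 - 8*(-589))/(40140 + 13129) = (-44238 + 4712)/53269 = -39526*1/53269 = -39526/53269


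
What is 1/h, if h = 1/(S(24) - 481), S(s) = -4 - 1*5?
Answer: -490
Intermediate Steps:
S(s) = -9 (S(s) = -4 - 5 = -9)
h = -1/490 (h = 1/(-9 - 481) = 1/(-490) = -1/490 ≈ -0.0020408)
1/h = 1/(-1/490) = -490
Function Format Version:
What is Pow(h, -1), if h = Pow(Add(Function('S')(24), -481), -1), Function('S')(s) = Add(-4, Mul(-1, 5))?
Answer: -490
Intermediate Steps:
Function('S')(s) = -9 (Function('S')(s) = Add(-4, -5) = -9)
h = Rational(-1, 490) (h = Pow(Add(-9, -481), -1) = Pow(-490, -1) = Rational(-1, 490) ≈ -0.0020408)
Pow(h, -1) = Pow(Rational(-1, 490), -1) = -490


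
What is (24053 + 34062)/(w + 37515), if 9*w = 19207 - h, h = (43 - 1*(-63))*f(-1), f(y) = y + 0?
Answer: 523035/356948 ≈ 1.4653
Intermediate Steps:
f(y) = y
h = -106 (h = (43 - 1*(-63))*(-1) = (43 + 63)*(-1) = 106*(-1) = -106)
w = 19313/9 (w = (19207 - 1*(-106))/9 = (19207 + 106)/9 = (1/9)*19313 = 19313/9 ≈ 2145.9)
(24053 + 34062)/(w + 37515) = (24053 + 34062)/(19313/9 + 37515) = 58115/(356948/9) = 58115*(9/356948) = 523035/356948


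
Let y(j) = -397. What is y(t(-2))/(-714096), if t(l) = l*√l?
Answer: 397/714096 ≈ 0.00055595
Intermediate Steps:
t(l) = l^(3/2)
y(t(-2))/(-714096) = -397/(-714096) = -397*(-1/714096) = 397/714096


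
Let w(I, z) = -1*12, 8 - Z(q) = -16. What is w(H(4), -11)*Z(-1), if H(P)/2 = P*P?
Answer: -288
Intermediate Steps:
H(P) = 2*P² (H(P) = 2*(P*P) = 2*P²)
Z(q) = 24 (Z(q) = 8 - 1*(-16) = 8 + 16 = 24)
w(I, z) = -12
w(H(4), -11)*Z(-1) = -12*24 = -288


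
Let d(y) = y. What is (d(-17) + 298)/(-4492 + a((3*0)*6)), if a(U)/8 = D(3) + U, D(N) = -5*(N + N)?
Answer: -281/4732 ≈ -0.059383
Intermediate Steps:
D(N) = -10*N
a(U) = -240 + 8*U (a(U) = 8*(-10*3 + U) = 8*(-30 + U) = -240 + 8*U)
(d(-17) + 298)/(-4492 + a((3*0)*6)) = (-17 + 298)/(-4492 + (-240 + 8*((3*0)*6))) = 281/(-4492 + (-240 + 8*(0*6))) = 281/(-4492 + (-240 + 8*0)) = 281/(-4492 + (-240 + 0)) = 281/(-4492 - 240) = 281/(-4732) = 281*(-1/4732) = -281/4732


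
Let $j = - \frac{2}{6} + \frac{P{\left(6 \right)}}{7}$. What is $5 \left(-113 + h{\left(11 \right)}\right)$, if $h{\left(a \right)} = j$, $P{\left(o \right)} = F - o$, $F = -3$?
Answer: $- \frac{12035}{21} \approx -573.1$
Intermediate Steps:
$P{\left(o \right)} = -3 - o$
$j = - \frac{34}{21}$ ($j = - \frac{2}{6} + \frac{-3 - 6}{7} = \left(-2\right) \frac{1}{6} + \left(-3 - 6\right) \frac{1}{7} = - \frac{1}{3} - \frac{9}{7} = - \frac{34}{21} \approx -1.619$)
$h{\left(a \right)} = - \frac{34}{21}$
$5 \left(-113 + h{\left(11 \right)}\right) = 5 \left(-113 - \frac{34}{21}\right) = 5 \left(- \frac{2407}{21}\right) = - \frac{12035}{21}$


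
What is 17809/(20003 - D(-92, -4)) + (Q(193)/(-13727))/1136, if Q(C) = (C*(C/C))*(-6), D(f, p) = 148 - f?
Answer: 138867076001/154090846168 ≈ 0.90120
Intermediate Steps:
Q(C) = -6*C (Q(C) = (C*1)*(-6) = C*(-6) = -6*C)
17809/(20003 - D(-92, -4)) + (Q(193)/(-13727))/1136 = 17809/(20003 - (148 - 1*(-92))) + (-6*193/(-13727))/1136 = 17809/(20003 - (148 + 92)) - 1158*(-1/13727)*(1/1136) = 17809/(20003 - 1*240) + (1158/13727)*(1/1136) = 17809/(20003 - 240) + 579/7796936 = 17809/19763 + 579/7796936 = 138867076001/154090846168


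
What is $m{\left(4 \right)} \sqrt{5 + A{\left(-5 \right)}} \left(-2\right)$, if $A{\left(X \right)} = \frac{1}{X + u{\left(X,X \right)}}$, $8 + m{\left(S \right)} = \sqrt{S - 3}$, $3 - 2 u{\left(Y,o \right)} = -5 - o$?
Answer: $2 \sqrt{231} \approx 30.397$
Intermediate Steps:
$u{\left(Y,o \right)} = 4 + \frac{o}{2}$ ($u{\left(Y,o \right)} = \frac{3}{2} - \frac{-5 - o}{2} = \frac{3}{2} + \left(\frac{5}{2} + \frac{o}{2}\right) = 4 + \frac{o}{2}$)
$m{\left(S \right)} = -8 + \sqrt{-3 + S}$ ($m{\left(S \right)} = -8 + \sqrt{S - 3} = -8 + \sqrt{-3 + S}$)
$A{\left(X \right)} = \frac{1}{4 + \frac{3 X}{2}}$ ($A{\left(X \right)} = \frac{1}{X + \left(4 + \frac{X}{2}\right)} = \frac{1}{4 + \frac{3 X}{2}}$)
$m{\left(4 \right)} \sqrt{5 + A{\left(-5 \right)}} \left(-2\right) = \left(-8 + \sqrt{-3 + 4}\right) \sqrt{5 + \frac{2}{8 + 3 \left(-5\right)}} \left(-2\right) = \left(-8 + \sqrt{1}\right) \sqrt{5 + \frac{2}{8 - 15}} \left(-2\right) = \left(-8 + 1\right) \sqrt{5 + \frac{2}{-7}} \left(-2\right) = - 7 \sqrt{5 + 2 \left(- \frac{1}{7}\right)} \left(-2\right) = - 7 \sqrt{5 - \frac{2}{7}} \left(-2\right) = - 7 \sqrt{\frac{33}{7}} \left(-2\right) = - 7 \frac{\sqrt{231}}{7} \left(-2\right) = - \sqrt{231} \left(-2\right) = 2 \sqrt{231}$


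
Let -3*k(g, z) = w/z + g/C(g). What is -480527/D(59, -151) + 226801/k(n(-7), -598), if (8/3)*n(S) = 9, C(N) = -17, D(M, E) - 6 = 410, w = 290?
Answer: 11496494271361/11561888 ≈ 9.9434e+5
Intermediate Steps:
D(M, E) = 416 (D(M, E) = 6 + 410 = 416)
n(S) = 27/8 (n(S) = (3/8)*9 = 27/8)
k(g, z) = -290/(3*z) + g/51 (k(g, z) = -(290/z + g/(-17))/3 = -(290/z + g*(-1/17))/3 = -(290/z - g/17)/3 = -290/(3*z) + g/51)
-480527/D(59, -151) + 226801/k(n(-7), -598) = -480527/416 + 226801/(((1/51)*(-4930 + (27/8)*(-598))/(-598))) = -480527*1/416 + 226801/(((1/51)*(-1/598)*(-4930 - 8073/4))) = -480527/416 + 226801/(((1/51)*(-1/598)*(-27793/4))) = -480527/416 + 226801/(27793/121992) = -480527/416 + 226801*(121992/27793) = -480527/416 + 27667907592/27793 = 11496494271361/11561888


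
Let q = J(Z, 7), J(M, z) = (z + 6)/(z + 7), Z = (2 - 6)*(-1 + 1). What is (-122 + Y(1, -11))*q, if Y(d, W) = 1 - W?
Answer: -715/7 ≈ -102.14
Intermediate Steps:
Z = 0 (Z = -4*0 = 0)
J(M, z) = (6 + z)/(7 + z)
q = 13/14 (q = (6 + 7)/(7 + 7) = 13/14 ≈ 0.92857)
(-122 + Y(1, -11))*q = (-122 + (1 - 1*(-11)))*(13/14) = (-122 + (1 + 11))*(13/14) = (-122 + 12)*(13/14) = -110*13/14 = -715/7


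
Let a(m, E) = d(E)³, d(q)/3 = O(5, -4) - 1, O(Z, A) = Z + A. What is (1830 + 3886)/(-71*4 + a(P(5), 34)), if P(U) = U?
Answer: -1429/71 ≈ -20.127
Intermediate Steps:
O(Z, A) = A + Z
d(q) = 0 (d(q) = 3*((-4 + 5) - 1) = 3*(1 - 1) = 3*0 = 0)
a(m, E) = 0 (a(m, E) = 0³ = 0)
(1830 + 3886)/(-71*4 + a(P(5), 34)) = (1830 + 3886)/(-71*4 + 0) = 5716/(-284 + 0) = 5716/(-284) = 5716*(-1/284) = -1429/71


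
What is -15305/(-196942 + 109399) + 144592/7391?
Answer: 12771136711/647030313 ≈ 19.738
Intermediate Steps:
-15305/(-196942 + 109399) + 144592/7391 = -15305/(-87543) + 144592*(1/7391) = -15305*(-1/87543) + 144592/7391 = 15305/87543 + 144592/7391 = 12771136711/647030313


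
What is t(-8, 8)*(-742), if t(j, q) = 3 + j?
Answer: 3710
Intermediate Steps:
t(-8, 8)*(-742) = (3 - 8)*(-742) = -5*(-742) = 3710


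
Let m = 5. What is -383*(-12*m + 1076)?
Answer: -389128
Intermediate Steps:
-383*(-12*m + 1076) = -383*(-12*5 + 1076) = -383*(-60 + 1076) = -383*1016 = -389128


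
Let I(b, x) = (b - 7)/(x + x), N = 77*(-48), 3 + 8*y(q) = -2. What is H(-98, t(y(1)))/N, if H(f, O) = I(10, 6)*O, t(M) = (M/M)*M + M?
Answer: 5/59136 ≈ 8.4551e-5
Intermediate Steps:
y(q) = -5/8 (y(q) = -3/8 + (⅛)*(-2) = -3/8 - ¼ = -5/8)
t(M) = 2*M (t(M) = 1*M + M = M + M = 2*M)
N = -3696
I(b, x) = (-7 + b)/(2*x) (I(b, x) = (-7 + b)/((2*x)) = (-7 + b)*(1/(2*x)) = (-7 + b)/(2*x))
H(f, O) = O/4 (H(f, O) = ((½)*(-7 + 10)/6)*O = ((½)*(⅙)*3)*O = O/4)
H(-98, t(y(1)))/N = ((2*(-5/8))/4)/(-3696) = ((¼)*(-5/4))*(-1/3696) = -5/16*(-1/3696) = 5/59136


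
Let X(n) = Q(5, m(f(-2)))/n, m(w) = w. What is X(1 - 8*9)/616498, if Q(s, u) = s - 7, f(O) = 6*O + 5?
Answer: 1/21885679 ≈ 4.5692e-8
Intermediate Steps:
f(O) = 5 + 6*O
Q(s, u) = -7 + s
X(n) = -2/n (X(n) = (-7 + 5)/n = -2/n)
X(1 - 8*9)/616498 = -2/(1 - 8*9)/616498 = -2/(1 - 72)*(1/616498) = -2/(-71)*(1/616498) = -2*(-1/71)*(1/616498) = (2/71)*(1/616498) = 1/21885679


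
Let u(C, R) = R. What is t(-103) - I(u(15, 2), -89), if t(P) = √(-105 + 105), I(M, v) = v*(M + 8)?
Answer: 890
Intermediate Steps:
I(M, v) = v*(8 + M)
t(P) = 0 (t(P) = √0 = 0)
t(-103) - I(u(15, 2), -89) = 0 - (-89)*(8 + 2) = 0 - (-89)*10 = 0 - 1*(-890) = 0 + 890 = 890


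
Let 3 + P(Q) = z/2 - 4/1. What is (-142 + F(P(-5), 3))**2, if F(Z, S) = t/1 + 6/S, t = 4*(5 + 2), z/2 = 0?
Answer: 12544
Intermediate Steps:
z = 0 (z = 2*0 = 0)
P(Q) = -7 (P(Q) = -3 + (0/2 - 4/1) = -3 + (0*(1/2) - 4*1) = -3 + (0 - 4) = -3 - 4 = -7)
t = 28 (t = 4*7 = 28)
F(Z, S) = 28 + 6/S (F(Z, S) = 28/1 + 6/S = 28*1 + 6/S = 28 + 6/S)
(-142 + F(P(-5), 3))**2 = (-142 + (28 + 6/3))**2 = (-142 + (28 + 6*(1/3)))**2 = (-142 + (28 + 2))**2 = (-142 + 30)**2 = (-112)**2 = 12544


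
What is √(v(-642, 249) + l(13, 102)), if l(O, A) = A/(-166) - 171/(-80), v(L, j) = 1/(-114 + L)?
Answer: √16643009355/104580 ≈ 1.2336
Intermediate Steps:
l(O, A) = 171/80 - A/166 (l(O, A) = A*(-1/166) - 171*(-1/80) = -A/166 + 171/80 = 171/80 - A/166)
√(v(-642, 249) + l(13, 102)) = √(1/(-114 - 642) + (171/80 - 1/166*102)) = √(1/(-756) + (171/80 - 51/83)) = √(-1/756 + 10113/6640) = √(1909697/1254960) = √16643009355/104580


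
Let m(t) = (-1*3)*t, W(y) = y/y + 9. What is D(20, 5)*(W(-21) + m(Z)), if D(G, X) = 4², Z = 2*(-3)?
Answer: 448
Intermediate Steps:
Z = -6
D(G, X) = 16
W(y) = 10 (W(y) = 1 + 9 = 10)
m(t) = -3*t
D(20, 5)*(W(-21) + m(Z)) = 16*(10 - 3*(-6)) = 16*(10 + 18) = 16*28 = 448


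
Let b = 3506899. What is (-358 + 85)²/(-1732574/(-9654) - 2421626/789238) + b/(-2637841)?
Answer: 28715549497970056243/68179812736995614 ≈ 421.17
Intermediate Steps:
(-358 + 85)²/(-1732574/(-9654) - 2421626/789238) + b/(-2637841) = (-358 + 85)²/(-1732574/(-9654) - 2421626/789238) + 3506899/(-2637841) = (-273)²/(-1732574*(-1/9654) - 2421626*1/789238) + 3506899*(-1/2637841) = 74529/(866287/4827 - 1210813/394619) - 3506899/2637841 = 74529/(336008715302/1904825913) - 3506899/2637841 = 74529*(1904825913/336008715302) - 3506899/2637841 = 10920366959229/25846824254 - 3506899/2637841 = 28715549497970056243/68179812736995614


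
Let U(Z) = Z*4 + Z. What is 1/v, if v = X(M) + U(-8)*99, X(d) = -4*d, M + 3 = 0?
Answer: -1/3948 ≈ -0.00025329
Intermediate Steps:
U(Z) = 5*Z (U(Z) = 4*Z + Z = 5*Z)
M = -3 (M = -3 + 0 = -3)
v = -3948 (v = -4*(-3) + (5*(-8))*99 = 12 - 40*99 = 12 - 3960 = -3948)
1/v = 1/(-3948) = -1/3948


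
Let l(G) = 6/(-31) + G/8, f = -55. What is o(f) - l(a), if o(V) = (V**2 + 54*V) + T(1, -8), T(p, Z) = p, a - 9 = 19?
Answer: 3267/62 ≈ 52.694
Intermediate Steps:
a = 28 (a = 9 + 19 = 28)
o(V) = 1 + V**2 + 54*V (o(V) = (V**2 + 54*V) + 1 = 1 + V**2 + 54*V)
l(G) = -6/31 + G/8 (l(G) = 6*(-1/31) + G*(1/8) = -6/31 + G/8)
o(f) - l(a) = (1 + (-55)**2 + 54*(-55)) - (-6/31 + (1/8)*28) = (1 + 3025 - 2970) - (-6/31 + 7/2) = 56 - 1*205/62 = 56 - 205/62 = 3267/62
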